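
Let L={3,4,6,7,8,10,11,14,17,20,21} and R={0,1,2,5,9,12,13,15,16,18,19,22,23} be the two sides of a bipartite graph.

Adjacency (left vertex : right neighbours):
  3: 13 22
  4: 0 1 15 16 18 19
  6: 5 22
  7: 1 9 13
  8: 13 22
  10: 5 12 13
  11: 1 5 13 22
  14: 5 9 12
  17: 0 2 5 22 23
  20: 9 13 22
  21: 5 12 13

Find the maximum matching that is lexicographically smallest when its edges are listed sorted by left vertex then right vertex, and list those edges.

|M| = 8 (so the lex-smallest maximum matching has 8 edges)
process left vertices in ascending order; for each, take the smallest-labelled available neighbour that still permits 8 edges overall, or leave it unmatched if none does
lex-smallest matching: {3-13, 4-0, 6-5, 7-1, 8-22, 10-12, 14-9, 17-2}

Lex-smallest maximum matching: {(3,13), (4,0), (6,5), (7,1), (8,22), (10,12), (14,9), (17,2)}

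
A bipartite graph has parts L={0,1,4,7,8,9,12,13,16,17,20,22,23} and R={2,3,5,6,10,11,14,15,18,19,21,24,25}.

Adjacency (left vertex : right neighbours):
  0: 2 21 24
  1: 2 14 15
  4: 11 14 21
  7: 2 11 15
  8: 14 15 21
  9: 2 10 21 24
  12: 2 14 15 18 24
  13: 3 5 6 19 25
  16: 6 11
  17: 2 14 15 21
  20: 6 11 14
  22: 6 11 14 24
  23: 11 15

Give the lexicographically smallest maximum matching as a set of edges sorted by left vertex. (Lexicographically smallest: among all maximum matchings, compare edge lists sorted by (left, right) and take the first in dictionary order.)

|M| = 10 (so the lex-smallest maximum matching has 10 edges)
process left vertices in ascending order; for each, take the smallest-labelled available neighbour that still permits 10 edges overall, or leave it unmatched if none does
lex-smallest matching: {0-2, 1-14, 4-11, 7-15, 8-21, 9-10, 12-18, 13-3, 16-6, 22-24}

Lex-smallest maximum matching: {(0,2), (1,14), (4,11), (7,15), (8,21), (9,10), (12,18), (13,3), (16,6), (22,24)}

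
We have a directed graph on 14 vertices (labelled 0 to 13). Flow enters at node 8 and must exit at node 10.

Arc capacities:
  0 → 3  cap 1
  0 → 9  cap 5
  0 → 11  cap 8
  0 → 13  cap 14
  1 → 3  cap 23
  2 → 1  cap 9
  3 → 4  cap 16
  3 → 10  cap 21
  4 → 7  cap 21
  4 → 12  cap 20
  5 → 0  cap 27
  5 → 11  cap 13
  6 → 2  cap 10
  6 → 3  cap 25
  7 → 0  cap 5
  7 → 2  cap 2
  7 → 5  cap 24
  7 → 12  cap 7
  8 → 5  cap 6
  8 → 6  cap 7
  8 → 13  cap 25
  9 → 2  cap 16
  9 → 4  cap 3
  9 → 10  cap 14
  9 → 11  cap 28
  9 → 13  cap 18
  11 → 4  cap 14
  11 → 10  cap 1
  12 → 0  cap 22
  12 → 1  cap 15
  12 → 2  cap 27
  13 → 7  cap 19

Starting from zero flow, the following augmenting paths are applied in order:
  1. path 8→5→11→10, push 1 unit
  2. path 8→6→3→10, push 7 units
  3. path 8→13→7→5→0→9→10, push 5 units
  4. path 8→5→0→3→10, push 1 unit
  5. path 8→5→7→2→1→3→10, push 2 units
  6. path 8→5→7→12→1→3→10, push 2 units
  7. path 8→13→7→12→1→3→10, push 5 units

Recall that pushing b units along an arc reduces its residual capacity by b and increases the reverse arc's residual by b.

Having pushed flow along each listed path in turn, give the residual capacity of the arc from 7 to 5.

Residual capacity of (7,5): 23

after path 1 (8→5→11→10, push 1): res(7,5)=24
after path 2 (8→6→3→10, push 7): res(7,5)=24
after path 3 (8→13→7→5→0→9→10, push 5): res(7,5)=19
after path 4 (8→5→0→3→10, push 1): res(7,5)=19
after path 5 (8→5→7→2→1→3→10, push 2): res(7,5)=21
after path 6 (8→5→7→12→1→3→10, push 2): res(7,5)=23
after path 7 (8→13→7→12→1→3→10, push 5): res(7,5)=23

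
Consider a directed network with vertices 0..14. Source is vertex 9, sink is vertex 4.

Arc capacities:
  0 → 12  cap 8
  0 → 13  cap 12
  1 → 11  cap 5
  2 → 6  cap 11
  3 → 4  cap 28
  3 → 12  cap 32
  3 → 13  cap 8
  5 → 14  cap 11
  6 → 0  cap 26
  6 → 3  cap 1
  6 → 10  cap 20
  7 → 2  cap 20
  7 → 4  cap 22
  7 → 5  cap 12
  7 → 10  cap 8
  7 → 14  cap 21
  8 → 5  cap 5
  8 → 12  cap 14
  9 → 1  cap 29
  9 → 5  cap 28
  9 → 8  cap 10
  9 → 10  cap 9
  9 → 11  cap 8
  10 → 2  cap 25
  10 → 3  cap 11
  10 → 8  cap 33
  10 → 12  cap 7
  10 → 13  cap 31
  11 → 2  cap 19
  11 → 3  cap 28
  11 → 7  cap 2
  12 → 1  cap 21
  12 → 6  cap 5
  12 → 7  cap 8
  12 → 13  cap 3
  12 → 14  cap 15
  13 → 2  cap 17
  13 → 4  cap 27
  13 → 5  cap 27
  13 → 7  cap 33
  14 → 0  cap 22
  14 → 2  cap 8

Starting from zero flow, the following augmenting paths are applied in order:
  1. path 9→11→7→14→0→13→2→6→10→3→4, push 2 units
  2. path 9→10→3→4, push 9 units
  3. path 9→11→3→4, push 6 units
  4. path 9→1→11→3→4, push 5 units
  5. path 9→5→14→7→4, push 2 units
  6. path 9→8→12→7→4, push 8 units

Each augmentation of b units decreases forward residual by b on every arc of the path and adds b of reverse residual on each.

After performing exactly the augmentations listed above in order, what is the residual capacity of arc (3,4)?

Residual capacity of (3,4): 6

after path 1 (9→11→7→14→0→13→2→6→10→3→4, push 2): res(3,4)=26
after path 2 (9→10→3→4, push 9): res(3,4)=17
after path 3 (9→11→3→4, push 6): res(3,4)=11
after path 4 (9→1→11→3→4, push 5): res(3,4)=6
after path 5 (9→5→14→7→4, push 2): res(3,4)=6
after path 6 (9→8→12→7→4, push 8): res(3,4)=6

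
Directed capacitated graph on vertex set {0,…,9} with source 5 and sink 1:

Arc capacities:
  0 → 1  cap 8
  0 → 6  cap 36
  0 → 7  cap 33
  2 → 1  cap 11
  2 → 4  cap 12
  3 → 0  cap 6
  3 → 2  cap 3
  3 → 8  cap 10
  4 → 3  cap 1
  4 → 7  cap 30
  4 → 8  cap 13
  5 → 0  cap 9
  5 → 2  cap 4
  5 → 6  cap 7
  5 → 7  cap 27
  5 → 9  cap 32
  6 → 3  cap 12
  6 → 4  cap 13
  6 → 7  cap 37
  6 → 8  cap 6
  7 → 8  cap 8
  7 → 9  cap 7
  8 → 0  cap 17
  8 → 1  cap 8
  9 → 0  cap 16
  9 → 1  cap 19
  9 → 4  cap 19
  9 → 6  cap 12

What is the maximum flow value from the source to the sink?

Maximum flow value: 42

augment #1: 5→0→1 bottleneck 8, total now 8
augment #2: 5→2→1 bottleneck 4, total now 12
augment #3: 5→9→1 bottleneck 19, total now 31
augment #4: 5→6→8→1 bottleneck 6, total now 37
augment #5: 5→7→8→1 bottleneck 2, total now 39
augment #6: 5→6→3→2→1 bottleneck 1, total now 40
augment #7: 5→0→6→3→2→1 bottleneck 1, total now 41
augment #8: 5→9→4→3→2→1 bottleneck 1, total now 42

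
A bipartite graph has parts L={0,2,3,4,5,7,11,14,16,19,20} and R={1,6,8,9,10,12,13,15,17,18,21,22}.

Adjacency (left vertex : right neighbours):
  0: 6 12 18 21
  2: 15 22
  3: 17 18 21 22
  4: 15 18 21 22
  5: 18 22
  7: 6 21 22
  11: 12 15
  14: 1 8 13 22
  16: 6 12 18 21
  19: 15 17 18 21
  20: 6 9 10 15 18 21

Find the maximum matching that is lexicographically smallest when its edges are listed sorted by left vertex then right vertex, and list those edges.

|M| = 9 (so the lex-smallest maximum matching has 9 edges)
process left vertices in ascending order; for each, take the smallest-labelled available neighbour that still permits 9 edges overall, or leave it unmatched if none does
lex-smallest matching: {0-6, 2-15, 3-17, 4-18, 5-22, 7-21, 11-12, 14-1, 20-9}

Lex-smallest maximum matching: {(0,6), (2,15), (3,17), (4,18), (5,22), (7,21), (11,12), (14,1), (20,9)}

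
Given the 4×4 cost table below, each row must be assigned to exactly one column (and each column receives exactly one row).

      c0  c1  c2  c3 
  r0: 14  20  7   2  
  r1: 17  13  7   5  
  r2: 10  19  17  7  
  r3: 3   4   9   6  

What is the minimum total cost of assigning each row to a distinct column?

optimal assignment: row0→col3 (cost 2), row1→col2 (cost 7), row2→col0 (cost 10), row3→col1 (cost 4)
total = 2 + 7 + 10 + 4 = 23

Minimum assignment cost: 23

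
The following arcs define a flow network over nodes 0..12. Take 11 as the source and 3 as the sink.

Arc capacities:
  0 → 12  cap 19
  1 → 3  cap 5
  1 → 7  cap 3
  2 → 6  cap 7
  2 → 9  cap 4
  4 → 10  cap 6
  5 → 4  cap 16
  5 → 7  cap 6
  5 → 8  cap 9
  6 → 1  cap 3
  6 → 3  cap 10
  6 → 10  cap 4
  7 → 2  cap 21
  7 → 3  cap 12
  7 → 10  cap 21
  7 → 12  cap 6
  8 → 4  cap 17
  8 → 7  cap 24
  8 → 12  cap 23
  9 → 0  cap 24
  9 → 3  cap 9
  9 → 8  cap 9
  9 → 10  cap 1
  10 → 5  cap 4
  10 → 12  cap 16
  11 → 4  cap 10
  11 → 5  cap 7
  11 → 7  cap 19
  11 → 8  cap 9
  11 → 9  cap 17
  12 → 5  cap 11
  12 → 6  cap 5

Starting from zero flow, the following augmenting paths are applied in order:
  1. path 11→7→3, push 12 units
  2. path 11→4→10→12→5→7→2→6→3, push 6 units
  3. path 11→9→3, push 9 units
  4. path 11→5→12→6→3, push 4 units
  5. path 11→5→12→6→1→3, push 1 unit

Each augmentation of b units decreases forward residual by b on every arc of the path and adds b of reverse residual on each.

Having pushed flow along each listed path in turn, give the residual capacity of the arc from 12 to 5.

after path 1 (11→7→3, push 12): res(12,5)=11
after path 2 (11→4→10→12→5→7→2→6→3, push 6): res(12,5)=5
after path 3 (11→9→3, push 9): res(12,5)=5
after path 4 (11→5→12→6→3, push 4): res(12,5)=9
after path 5 (11→5→12→6→1→3, push 1): res(12,5)=10

Residual capacity of (12,5): 10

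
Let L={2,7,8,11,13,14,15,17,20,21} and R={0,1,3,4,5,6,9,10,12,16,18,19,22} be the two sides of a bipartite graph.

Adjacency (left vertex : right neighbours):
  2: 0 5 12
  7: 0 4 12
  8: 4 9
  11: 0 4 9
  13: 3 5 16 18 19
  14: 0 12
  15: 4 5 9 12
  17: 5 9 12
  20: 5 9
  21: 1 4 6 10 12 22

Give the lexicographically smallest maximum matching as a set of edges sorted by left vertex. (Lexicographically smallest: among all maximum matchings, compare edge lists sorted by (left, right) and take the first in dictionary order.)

|M| = 7 (so the lex-smallest maximum matching has 7 edges)
process left vertices in ascending order; for each, take the smallest-labelled available neighbour that still permits 7 edges overall, or leave it unmatched if none does
lex-smallest matching: {2-0, 7-4, 8-9, 13-3, 14-12, 15-5, 21-1}

Lex-smallest maximum matching: {(2,0), (7,4), (8,9), (13,3), (14,12), (15,5), (21,1)}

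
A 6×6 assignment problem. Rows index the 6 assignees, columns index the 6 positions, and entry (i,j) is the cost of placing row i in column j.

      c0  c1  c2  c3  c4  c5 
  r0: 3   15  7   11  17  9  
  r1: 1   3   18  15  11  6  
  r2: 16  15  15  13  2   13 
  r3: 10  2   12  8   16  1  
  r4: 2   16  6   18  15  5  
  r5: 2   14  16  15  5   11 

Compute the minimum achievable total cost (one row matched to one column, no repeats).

Minimum assignment cost: 25

optimal assignment: row0→col3 (cost 11), row1→col1 (cost 3), row2→col4 (cost 2), row3→col5 (cost 1), row4→col2 (cost 6), row5→col0 (cost 2)
total = 11 + 3 + 2 + 1 + 6 + 2 = 25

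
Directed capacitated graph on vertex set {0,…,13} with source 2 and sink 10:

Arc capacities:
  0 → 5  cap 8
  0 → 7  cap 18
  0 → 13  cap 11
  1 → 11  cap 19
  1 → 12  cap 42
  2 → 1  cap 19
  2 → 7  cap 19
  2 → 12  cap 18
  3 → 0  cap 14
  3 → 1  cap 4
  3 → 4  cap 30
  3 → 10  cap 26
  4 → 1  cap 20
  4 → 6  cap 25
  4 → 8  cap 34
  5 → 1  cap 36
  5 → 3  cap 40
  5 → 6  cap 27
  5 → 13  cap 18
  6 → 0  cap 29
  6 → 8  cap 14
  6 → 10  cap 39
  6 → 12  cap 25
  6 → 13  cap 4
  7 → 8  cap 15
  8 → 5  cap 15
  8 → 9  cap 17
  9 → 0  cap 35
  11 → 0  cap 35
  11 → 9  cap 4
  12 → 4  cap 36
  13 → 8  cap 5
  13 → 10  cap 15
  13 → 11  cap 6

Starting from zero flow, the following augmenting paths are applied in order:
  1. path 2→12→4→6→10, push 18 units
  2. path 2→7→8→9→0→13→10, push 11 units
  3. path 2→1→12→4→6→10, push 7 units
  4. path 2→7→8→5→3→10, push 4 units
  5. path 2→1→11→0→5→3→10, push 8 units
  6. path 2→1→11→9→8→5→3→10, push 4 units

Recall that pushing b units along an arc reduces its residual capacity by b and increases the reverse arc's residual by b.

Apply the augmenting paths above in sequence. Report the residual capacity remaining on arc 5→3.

after path 1 (2→12→4→6→10, push 18): res(5,3)=40
after path 2 (2→7→8→9→0→13→10, push 11): res(5,3)=40
after path 3 (2→1→12→4→6→10, push 7): res(5,3)=40
after path 4 (2→7→8→5→3→10, push 4): res(5,3)=36
after path 5 (2→1→11→0→5→3→10, push 8): res(5,3)=28
after path 6 (2→1→11→9→8→5→3→10, push 4): res(5,3)=24

Residual capacity of (5,3): 24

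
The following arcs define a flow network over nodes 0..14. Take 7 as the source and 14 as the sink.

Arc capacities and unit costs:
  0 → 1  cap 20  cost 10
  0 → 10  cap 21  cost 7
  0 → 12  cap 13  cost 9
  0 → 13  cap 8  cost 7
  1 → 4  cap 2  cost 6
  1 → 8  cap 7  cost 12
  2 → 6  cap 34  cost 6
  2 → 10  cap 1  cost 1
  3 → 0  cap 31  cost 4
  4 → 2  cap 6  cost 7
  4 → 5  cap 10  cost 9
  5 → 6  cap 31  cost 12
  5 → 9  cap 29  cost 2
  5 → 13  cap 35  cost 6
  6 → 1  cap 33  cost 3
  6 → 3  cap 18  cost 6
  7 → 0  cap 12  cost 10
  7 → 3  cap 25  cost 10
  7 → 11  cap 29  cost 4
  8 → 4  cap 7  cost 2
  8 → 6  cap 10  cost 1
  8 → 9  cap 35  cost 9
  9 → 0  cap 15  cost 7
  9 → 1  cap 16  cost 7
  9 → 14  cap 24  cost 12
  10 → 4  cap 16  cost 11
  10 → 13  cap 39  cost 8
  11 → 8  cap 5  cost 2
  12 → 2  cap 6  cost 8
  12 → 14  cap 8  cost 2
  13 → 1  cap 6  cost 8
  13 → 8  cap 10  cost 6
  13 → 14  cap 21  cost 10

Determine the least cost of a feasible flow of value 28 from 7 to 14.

shortest-cost path #1: 7→0→12→14 push 8 @ unit cost 21 (adds 168)
shortest-cost path #2: 7→11→8→9→14 push 5 @ unit cost 27 (adds 135)
shortest-cost path #3: 7→0→13→14 push 4 @ unit cost 27 (adds 108)
shortest-cost path #4: 7→3→0→13→14 push 4 @ unit cost 31 (adds 124)
shortest-cost path #5: 7→3→0→10→13→14 push 7 @ unit cost 39 (adds 273)
total cost = 808

Minimum cost for 28 units: 808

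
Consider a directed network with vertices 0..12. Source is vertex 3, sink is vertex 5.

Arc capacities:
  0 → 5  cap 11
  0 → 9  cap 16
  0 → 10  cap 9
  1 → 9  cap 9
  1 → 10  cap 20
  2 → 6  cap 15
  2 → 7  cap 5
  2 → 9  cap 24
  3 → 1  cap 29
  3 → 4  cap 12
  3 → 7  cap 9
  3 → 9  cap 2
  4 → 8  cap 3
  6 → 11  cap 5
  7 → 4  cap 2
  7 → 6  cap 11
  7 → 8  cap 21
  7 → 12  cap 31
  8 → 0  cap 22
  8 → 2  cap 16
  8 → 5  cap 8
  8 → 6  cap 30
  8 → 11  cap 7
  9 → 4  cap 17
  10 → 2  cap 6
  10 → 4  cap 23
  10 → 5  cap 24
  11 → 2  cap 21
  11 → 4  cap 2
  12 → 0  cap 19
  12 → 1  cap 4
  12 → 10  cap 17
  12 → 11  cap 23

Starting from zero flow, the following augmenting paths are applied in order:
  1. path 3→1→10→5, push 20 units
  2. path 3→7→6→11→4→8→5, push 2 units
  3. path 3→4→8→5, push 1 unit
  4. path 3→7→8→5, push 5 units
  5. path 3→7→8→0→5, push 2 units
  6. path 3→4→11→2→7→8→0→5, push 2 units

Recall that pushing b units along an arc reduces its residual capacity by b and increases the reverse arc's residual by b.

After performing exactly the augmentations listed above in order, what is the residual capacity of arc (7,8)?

after path 1 (3→1→10→5, push 20): res(7,8)=21
after path 2 (3→7→6→11→4→8→5, push 2): res(7,8)=21
after path 3 (3→4→8→5, push 1): res(7,8)=21
after path 4 (3→7→8→5, push 5): res(7,8)=16
after path 5 (3→7→8→0→5, push 2): res(7,8)=14
after path 6 (3→4→11→2→7→8→0→5, push 2): res(7,8)=12

Residual capacity of (7,8): 12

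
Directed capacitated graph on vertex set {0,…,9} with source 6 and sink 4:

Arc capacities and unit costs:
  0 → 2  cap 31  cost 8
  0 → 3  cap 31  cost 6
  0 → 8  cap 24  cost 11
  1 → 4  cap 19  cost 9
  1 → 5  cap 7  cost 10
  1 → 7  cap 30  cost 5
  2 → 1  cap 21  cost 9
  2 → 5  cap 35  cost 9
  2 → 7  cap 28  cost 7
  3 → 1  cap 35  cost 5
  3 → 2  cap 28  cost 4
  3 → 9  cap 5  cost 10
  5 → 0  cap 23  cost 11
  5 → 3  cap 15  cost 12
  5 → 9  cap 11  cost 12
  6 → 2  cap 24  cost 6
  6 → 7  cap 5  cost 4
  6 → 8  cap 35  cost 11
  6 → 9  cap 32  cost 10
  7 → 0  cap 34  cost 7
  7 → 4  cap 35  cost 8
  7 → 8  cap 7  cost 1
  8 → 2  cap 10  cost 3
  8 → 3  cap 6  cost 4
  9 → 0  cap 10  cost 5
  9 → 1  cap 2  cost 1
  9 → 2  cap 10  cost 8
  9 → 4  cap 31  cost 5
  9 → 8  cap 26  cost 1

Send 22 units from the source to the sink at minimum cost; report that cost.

shortest-cost path #1: 6→7→4 push 5 @ unit cost 12 (adds 60)
shortest-cost path #2: 6→9→4 push 17 @ unit cost 15 (adds 255)
total cost = 315

Minimum cost for 22 units: 315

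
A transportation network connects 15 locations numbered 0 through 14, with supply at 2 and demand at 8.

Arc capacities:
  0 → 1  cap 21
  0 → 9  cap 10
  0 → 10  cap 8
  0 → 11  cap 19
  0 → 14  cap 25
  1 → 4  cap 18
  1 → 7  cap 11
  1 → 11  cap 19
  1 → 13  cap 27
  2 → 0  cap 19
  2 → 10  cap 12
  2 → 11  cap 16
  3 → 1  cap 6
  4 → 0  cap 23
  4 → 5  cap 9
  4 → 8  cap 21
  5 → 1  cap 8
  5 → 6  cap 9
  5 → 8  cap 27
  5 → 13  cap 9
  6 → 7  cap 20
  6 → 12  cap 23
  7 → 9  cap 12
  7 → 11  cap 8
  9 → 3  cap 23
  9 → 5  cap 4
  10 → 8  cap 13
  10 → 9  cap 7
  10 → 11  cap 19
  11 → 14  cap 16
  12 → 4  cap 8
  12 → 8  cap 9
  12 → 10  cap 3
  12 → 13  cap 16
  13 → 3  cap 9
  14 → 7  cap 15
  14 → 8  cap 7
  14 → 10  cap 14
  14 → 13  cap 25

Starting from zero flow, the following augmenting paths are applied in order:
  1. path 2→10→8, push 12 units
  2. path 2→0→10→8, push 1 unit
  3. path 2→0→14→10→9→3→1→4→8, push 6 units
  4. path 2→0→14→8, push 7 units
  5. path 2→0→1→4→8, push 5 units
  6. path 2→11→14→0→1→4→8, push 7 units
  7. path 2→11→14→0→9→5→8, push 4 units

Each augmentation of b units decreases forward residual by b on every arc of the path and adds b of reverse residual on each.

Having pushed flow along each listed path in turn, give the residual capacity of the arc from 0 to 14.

after path 1 (2→10→8, push 12): res(0,14)=25
after path 2 (2→0→10→8, push 1): res(0,14)=25
after path 3 (2→0→14→10→9→3→1→4→8, push 6): res(0,14)=19
after path 4 (2→0→14→8, push 7): res(0,14)=12
after path 5 (2→0→1→4→8, push 5): res(0,14)=12
after path 6 (2→11→14→0→1→4→8, push 7): res(0,14)=19
after path 7 (2→11→14→0→9→5→8, push 4): res(0,14)=23

Residual capacity of (0,14): 23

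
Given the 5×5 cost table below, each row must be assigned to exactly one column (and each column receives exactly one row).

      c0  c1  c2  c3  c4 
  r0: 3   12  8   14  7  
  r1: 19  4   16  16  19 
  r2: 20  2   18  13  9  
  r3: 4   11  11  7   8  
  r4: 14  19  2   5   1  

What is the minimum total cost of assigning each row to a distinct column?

Minimum assignment cost: 25

optimal assignment: row0→col0 (cost 3), row1→col1 (cost 4), row2→col4 (cost 9), row3→col3 (cost 7), row4→col2 (cost 2)
total = 3 + 4 + 9 + 7 + 2 = 25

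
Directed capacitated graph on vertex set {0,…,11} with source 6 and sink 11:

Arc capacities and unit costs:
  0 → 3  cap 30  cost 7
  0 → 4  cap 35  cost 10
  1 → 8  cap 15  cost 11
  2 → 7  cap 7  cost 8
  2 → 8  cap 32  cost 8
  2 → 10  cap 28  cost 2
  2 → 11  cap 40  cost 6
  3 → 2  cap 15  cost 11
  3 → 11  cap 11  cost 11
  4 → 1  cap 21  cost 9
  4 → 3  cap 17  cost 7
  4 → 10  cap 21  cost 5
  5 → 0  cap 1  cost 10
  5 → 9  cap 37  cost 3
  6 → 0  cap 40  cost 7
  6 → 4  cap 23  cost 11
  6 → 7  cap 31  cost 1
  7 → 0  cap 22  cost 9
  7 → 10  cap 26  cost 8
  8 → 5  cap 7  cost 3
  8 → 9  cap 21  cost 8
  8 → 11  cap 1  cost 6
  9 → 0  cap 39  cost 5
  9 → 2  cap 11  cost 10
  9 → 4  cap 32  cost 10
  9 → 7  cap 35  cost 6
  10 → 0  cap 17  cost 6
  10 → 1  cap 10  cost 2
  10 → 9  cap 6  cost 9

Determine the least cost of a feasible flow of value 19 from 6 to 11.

Minimum cost for 19 units: 520

shortest-cost path #1: 6→0→3→11 push 11 @ unit cost 25 (adds 275)
shortest-cost path #2: 6→7→10→1→8→11 push 1 @ unit cost 28 (adds 28)
shortest-cost path #3: 6→0→3→2→11 push 7 @ unit cost 31 (adds 217)
total cost = 520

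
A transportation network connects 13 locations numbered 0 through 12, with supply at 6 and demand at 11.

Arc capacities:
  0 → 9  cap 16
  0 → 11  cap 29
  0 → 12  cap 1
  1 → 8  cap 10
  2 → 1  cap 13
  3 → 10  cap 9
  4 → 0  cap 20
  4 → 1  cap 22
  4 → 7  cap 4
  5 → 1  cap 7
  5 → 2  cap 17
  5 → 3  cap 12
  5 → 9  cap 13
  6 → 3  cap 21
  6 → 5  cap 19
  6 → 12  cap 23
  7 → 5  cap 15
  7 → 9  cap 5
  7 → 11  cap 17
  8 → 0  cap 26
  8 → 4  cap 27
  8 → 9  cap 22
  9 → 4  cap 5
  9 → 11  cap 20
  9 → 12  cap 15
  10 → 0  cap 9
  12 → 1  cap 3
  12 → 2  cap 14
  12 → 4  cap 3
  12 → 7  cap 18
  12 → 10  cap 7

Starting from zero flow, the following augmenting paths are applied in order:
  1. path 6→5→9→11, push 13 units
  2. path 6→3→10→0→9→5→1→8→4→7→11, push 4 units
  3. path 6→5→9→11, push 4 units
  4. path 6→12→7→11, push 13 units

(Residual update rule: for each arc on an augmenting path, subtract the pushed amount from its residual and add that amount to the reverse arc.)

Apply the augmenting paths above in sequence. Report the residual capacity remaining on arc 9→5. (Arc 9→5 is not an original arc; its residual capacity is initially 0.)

after path 1 (6→5→9→11, push 13): res(9,5)=13
after path 2 (6→3→10→0→9→5→1→8→4→7→11, push 4): res(9,5)=9
after path 3 (6→5→9→11, push 4): res(9,5)=13
after path 4 (6→12→7→11, push 13): res(9,5)=13

Residual capacity of (9,5): 13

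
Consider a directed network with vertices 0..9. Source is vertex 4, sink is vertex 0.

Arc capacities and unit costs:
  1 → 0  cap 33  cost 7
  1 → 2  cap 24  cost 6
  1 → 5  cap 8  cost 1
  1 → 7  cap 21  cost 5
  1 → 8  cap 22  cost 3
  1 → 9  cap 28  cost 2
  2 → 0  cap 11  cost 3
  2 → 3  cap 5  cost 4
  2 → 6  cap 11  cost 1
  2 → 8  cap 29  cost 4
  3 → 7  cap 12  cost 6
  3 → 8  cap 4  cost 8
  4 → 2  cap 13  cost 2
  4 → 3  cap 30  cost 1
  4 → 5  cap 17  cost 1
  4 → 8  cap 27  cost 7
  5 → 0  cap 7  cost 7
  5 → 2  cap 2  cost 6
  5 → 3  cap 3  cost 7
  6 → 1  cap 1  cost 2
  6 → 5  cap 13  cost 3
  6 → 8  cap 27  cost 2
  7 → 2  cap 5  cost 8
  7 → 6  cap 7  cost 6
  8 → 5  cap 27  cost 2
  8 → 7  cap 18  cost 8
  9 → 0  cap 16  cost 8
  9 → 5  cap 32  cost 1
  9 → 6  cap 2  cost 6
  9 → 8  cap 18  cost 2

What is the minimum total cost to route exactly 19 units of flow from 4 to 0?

shortest-cost path #1: 4→2→0 push 11 @ unit cost 5 (adds 55)
shortest-cost path #2: 4→5→0 push 7 @ unit cost 8 (adds 56)
shortest-cost path #3: 4→2→6→1→0 push 1 @ unit cost 12 (adds 12)
total cost = 123

Minimum cost for 19 units: 123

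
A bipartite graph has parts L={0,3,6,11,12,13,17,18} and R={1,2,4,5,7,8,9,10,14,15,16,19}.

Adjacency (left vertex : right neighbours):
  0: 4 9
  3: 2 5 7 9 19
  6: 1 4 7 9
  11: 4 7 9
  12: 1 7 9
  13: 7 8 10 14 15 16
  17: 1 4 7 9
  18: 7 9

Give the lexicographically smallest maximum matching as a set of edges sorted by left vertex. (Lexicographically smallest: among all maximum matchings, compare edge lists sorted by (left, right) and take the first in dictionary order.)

|M| = 6 (so the lex-smallest maximum matching has 6 edges)
process left vertices in ascending order; for each, take the smallest-labelled available neighbour that still permits 6 edges overall, or leave it unmatched if none does
lex-smallest matching: {0-4, 3-2, 6-1, 11-7, 12-9, 13-8}

Lex-smallest maximum matching: {(0,4), (3,2), (6,1), (11,7), (12,9), (13,8)}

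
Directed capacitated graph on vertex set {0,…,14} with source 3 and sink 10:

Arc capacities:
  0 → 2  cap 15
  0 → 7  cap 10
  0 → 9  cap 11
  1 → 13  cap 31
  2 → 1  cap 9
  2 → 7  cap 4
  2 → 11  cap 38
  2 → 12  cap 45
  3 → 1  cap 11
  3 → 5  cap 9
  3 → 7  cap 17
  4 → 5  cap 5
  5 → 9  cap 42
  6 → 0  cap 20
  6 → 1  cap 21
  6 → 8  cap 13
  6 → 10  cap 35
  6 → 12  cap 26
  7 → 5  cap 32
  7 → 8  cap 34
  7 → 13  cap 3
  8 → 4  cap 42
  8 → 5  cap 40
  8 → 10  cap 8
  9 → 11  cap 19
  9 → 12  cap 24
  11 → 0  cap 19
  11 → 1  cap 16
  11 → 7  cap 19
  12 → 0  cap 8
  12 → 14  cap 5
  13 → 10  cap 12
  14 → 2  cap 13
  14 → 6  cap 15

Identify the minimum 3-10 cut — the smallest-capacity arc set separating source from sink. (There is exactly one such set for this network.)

Min-cut arcs: {(8,10), (12,14), (13,10)} (total capacity 25)

augment #1: 3→1→13→10 push 11
augment #2: 3→7→8→10 push 8
augment #3: 3→7→13→10 push 1
augment #4: 3→5→9→12→14→6→10 push 5
max flow = 25; residual-reachable set from 3 gives S-side
cut edges (S→T): {(8,10), (12,14), (13,10)} total cap 25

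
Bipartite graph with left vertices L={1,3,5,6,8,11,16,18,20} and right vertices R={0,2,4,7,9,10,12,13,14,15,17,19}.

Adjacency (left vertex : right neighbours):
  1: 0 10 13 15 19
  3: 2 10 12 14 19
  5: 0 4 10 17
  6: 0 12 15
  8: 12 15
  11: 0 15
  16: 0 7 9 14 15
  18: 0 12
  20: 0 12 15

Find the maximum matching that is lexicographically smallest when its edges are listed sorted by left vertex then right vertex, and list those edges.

|M| = 7 (so the lex-smallest maximum matching has 7 edges)
process left vertices in ascending order; for each, take the smallest-labelled available neighbour that still permits 7 edges overall, or leave it unmatched if none does
lex-smallest matching: {1-10, 3-2, 5-4, 6-0, 8-12, 11-15, 16-7}

Lex-smallest maximum matching: {(1,10), (3,2), (5,4), (6,0), (8,12), (11,15), (16,7)}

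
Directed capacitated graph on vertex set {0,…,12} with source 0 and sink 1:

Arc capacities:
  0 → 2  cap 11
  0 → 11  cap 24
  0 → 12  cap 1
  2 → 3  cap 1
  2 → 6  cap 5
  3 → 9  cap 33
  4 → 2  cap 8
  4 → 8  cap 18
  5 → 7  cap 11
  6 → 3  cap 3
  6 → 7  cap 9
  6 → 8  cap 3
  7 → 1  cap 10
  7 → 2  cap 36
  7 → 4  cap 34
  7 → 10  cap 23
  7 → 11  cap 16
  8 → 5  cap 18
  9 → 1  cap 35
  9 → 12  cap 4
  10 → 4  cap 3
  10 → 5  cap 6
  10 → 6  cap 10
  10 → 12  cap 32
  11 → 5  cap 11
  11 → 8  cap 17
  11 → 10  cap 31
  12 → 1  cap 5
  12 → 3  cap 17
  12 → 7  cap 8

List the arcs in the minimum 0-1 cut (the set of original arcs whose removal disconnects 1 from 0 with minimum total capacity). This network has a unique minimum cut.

Min-cut arcs: {(0,11), (0,12), (2,3), (2,6)} (total capacity 31)

augment #1: 0→12→1 push 1
augment #2: 0→2→3→9→1 push 1
augment #3: 0→2→6→7→1 push 5
augment #4: 0→11→5→7→1 push 5
augment #5: 0→11→10→12→1 push 4
augment #6: 0→11→10→6→3→9→1 push 3
augment #7: 0→11→10→12→3→9→1 push 12
max flow = 31; residual-reachable set from 0 gives S-side
cut edges (S→T): {(0,11), (0,12), (2,3), (2,6)} total cap 31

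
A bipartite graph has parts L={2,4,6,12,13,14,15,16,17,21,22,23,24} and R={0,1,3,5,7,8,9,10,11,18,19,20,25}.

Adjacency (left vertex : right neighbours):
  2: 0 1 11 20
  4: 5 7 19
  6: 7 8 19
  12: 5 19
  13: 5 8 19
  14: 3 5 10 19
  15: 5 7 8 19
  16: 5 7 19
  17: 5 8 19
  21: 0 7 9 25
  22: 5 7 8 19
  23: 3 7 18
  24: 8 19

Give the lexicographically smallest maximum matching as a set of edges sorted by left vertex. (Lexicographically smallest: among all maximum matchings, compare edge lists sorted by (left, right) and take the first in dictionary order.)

Lex-smallest maximum matching: {(2,0), (4,5), (6,7), (12,19), (13,8), (14,3), (21,9), (23,18)}

|M| = 8 (so the lex-smallest maximum matching has 8 edges)
process left vertices in ascending order; for each, take the smallest-labelled available neighbour that still permits 8 edges overall, or leave it unmatched if none does
lex-smallest matching: {2-0, 4-5, 6-7, 12-19, 13-8, 14-3, 21-9, 23-18}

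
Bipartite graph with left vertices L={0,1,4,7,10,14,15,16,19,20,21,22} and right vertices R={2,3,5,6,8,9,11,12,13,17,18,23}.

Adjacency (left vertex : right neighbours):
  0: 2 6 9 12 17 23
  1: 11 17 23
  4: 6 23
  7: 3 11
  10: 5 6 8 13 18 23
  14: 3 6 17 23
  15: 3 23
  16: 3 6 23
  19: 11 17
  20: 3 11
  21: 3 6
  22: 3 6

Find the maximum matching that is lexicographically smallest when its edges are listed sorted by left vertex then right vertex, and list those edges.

|M| = 7 (so the lex-smallest maximum matching has 7 edges)
process left vertices in ascending order; for each, take the smallest-labelled available neighbour that still permits 7 edges overall, or leave it unmatched if none does
lex-smallest matching: {0-2, 1-11, 4-6, 7-3, 10-5, 14-17, 15-23}

Lex-smallest maximum matching: {(0,2), (1,11), (4,6), (7,3), (10,5), (14,17), (15,23)}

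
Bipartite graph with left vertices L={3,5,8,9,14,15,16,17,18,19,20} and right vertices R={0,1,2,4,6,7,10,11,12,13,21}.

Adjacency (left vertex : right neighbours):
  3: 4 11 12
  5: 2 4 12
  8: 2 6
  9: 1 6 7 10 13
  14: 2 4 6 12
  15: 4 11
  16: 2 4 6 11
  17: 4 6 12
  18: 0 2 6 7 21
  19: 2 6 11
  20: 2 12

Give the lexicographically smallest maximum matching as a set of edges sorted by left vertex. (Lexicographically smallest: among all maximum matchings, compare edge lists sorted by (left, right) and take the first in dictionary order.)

|M| = 7 (so the lex-smallest maximum matching has 7 edges)
process left vertices in ascending order; for each, take the smallest-labelled available neighbour that still permits 7 edges overall, or leave it unmatched if none does
lex-smallest matching: {3-4, 5-2, 8-6, 9-1, 14-12, 15-11, 18-0}

Lex-smallest maximum matching: {(3,4), (5,2), (8,6), (9,1), (14,12), (15,11), (18,0)}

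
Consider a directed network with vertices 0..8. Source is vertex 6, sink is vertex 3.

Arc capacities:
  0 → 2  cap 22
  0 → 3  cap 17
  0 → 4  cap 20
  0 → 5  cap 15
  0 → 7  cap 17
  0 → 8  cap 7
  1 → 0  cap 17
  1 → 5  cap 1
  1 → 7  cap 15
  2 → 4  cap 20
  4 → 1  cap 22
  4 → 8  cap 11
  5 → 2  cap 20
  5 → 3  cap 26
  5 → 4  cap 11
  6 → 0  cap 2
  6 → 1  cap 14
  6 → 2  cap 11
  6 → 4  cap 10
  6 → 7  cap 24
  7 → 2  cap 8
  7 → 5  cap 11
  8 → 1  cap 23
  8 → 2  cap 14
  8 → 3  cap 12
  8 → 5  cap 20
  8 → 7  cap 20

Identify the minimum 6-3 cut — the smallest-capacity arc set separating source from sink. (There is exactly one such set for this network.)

augment #1: 6→0→3 push 2
augment #2: 6→1→0→3 push 14
augment #3: 6→4→8→3 push 10
augment #4: 6→7→5→3 push 11
augment #5: 6→2→4→8→3 push 1
augment #6: 6→2→4→1→0→3 push 1
augment #7: 6→2→4→1→5→3 push 1
augment #8: 6→2→4→1→0→5→3 push 2
max flow = 42; residual-reachable set from 6 gives S-side
cut edges (S→T): {(1,0), (1,5), (4,8), (6,0), (7,5)} total cap 42

Min-cut arcs: {(1,0), (1,5), (4,8), (6,0), (7,5)} (total capacity 42)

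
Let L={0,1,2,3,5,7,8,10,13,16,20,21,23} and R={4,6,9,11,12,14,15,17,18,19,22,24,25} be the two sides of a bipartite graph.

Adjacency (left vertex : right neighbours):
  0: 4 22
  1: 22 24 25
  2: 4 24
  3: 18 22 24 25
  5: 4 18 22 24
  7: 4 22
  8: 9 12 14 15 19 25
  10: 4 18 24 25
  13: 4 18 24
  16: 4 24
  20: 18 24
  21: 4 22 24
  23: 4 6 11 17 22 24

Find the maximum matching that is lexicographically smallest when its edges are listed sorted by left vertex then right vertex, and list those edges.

Lex-smallest maximum matching: {(0,4), (1,22), (2,24), (3,18), (8,9), (10,25), (23,6)}

|M| = 7 (so the lex-smallest maximum matching has 7 edges)
process left vertices in ascending order; for each, take the smallest-labelled available neighbour that still permits 7 edges overall, or leave it unmatched if none does
lex-smallest matching: {0-4, 1-22, 2-24, 3-18, 8-9, 10-25, 23-6}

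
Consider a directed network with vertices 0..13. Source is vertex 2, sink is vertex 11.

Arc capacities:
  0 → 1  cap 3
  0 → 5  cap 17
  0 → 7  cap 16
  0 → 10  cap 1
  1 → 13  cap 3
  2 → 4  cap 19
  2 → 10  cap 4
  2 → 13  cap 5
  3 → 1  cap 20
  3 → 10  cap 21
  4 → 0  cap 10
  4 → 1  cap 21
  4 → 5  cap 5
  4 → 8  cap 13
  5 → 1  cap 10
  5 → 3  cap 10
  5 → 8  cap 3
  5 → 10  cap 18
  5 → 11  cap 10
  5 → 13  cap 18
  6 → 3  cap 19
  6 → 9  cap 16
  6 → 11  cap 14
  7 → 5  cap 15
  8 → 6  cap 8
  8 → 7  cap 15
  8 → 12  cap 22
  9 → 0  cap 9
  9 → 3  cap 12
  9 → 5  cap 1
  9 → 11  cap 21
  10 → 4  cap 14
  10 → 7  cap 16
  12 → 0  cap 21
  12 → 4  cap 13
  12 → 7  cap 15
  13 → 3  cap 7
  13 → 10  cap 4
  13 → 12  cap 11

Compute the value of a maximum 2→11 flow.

augment #1: 2→4→5→11 bottleneck 5, total now 5
augment #2: 2→4→0→5→11 bottleneck 5, total now 10
augment #3: 2→4→8→6→11 bottleneck 8, total now 18

Maximum flow value: 18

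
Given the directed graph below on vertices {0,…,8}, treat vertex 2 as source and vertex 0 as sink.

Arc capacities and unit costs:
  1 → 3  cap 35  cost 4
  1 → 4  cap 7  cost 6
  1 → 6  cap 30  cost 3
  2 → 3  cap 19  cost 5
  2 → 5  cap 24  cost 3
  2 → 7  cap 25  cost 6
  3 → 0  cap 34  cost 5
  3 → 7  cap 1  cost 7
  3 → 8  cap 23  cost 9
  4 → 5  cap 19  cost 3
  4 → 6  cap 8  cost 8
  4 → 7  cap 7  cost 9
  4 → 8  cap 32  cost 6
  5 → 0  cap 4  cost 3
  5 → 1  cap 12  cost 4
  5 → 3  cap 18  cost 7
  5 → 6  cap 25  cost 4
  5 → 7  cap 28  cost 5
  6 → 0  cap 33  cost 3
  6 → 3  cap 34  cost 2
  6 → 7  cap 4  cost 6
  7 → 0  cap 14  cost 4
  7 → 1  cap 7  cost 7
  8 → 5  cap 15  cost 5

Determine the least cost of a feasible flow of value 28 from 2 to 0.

Minimum cost for 28 units: 264

shortest-cost path #1: 2→5→0 push 4 @ unit cost 6 (adds 24)
shortest-cost path #2: 2→3→0 push 19 @ unit cost 10 (adds 190)
shortest-cost path #3: 2→5→6→0 push 5 @ unit cost 10 (adds 50)
total cost = 264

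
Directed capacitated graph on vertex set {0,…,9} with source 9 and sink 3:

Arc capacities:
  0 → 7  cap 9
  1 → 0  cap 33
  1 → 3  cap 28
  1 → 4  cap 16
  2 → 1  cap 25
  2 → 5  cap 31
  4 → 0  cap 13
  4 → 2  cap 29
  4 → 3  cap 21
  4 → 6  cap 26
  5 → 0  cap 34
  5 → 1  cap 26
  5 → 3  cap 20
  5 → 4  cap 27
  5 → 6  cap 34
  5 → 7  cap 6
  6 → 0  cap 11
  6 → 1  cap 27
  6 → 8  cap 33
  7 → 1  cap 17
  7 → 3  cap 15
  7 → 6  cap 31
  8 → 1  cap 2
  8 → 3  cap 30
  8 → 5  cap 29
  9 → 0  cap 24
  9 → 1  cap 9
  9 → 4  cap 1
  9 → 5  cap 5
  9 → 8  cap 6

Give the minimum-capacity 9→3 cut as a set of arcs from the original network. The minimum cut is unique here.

Min-cut arcs: {(0,7), (9,1), (9,4), (9,5), (9,8)} (total capacity 30)

augment #1: 9→1→3 push 9
augment #2: 9→4→3 push 1
augment #3: 9→5→3 push 5
augment #4: 9→8→3 push 6
augment #5: 9→0→7→3 push 9
max flow = 30; residual-reachable set from 9 gives S-side
cut edges (S→T): {(0,7), (9,1), (9,4), (9,5), (9,8)} total cap 30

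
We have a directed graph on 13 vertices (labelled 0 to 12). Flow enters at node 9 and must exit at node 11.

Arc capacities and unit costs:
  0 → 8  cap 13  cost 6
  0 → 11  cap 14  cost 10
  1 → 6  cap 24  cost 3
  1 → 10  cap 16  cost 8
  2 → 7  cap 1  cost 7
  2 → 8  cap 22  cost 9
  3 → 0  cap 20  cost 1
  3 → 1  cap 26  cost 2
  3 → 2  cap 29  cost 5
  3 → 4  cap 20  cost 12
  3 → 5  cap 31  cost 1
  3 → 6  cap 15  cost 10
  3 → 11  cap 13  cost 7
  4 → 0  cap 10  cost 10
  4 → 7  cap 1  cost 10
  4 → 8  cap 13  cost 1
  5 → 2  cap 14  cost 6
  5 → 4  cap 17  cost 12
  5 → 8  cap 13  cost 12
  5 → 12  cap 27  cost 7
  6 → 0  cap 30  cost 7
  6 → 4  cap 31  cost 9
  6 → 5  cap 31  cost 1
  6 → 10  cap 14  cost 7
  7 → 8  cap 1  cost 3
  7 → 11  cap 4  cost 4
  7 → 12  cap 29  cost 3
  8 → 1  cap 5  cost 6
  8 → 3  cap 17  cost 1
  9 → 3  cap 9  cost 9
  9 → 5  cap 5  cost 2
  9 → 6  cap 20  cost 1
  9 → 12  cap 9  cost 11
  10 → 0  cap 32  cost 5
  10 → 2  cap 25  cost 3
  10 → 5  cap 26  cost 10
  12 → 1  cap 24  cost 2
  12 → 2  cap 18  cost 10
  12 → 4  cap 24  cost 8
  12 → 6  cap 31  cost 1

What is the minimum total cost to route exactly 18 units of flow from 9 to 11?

shortest-cost path #1: 9→3→11 push 9 @ unit cost 16 (adds 144)
shortest-cost path #2: 9→6→0→11 push 9 @ unit cost 18 (adds 162)
total cost = 306

Minimum cost for 18 units: 306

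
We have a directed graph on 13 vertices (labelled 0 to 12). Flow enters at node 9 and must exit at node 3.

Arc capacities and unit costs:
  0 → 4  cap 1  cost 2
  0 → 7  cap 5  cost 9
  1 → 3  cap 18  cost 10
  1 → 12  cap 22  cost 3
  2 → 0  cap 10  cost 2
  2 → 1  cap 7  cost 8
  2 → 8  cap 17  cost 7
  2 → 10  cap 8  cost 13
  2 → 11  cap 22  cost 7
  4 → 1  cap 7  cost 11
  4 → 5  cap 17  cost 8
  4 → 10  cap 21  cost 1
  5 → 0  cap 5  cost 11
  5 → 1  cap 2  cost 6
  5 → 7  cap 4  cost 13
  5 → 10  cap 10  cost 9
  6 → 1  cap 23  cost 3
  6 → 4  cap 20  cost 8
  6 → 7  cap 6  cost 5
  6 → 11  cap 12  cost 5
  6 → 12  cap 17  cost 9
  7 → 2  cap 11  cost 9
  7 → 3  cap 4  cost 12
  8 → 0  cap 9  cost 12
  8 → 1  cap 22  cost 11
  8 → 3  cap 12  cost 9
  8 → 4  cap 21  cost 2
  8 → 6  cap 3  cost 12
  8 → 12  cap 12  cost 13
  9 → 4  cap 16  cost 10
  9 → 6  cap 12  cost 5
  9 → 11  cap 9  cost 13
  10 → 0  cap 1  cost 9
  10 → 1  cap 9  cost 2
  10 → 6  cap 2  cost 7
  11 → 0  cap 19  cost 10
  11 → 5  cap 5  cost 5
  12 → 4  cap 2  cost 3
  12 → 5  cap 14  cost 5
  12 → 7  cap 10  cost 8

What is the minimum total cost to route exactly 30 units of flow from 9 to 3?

Minimum cost for 30 units: 901

shortest-cost path #1: 9→6→1→3 push 12 @ unit cost 18 (adds 216)
shortest-cost path #2: 9→4→10→1→3 push 6 @ unit cost 23 (adds 138)
shortest-cost path #3: 9→4→10→1→6→7→3 push 3 @ unit cost 27 (adds 81)
shortest-cost path #4: 9→4→10→6→7→3 push 1 @ unit cost 35 (adds 35)
shortest-cost path #5: 9→4→10→6→7→2→8→3 push 1 @ unit cost 48 (adds 48)
shortest-cost path #6: 9→4→1→6→7→2→8→3 push 1 @ unit cost 48 (adds 48)
shortest-cost path #7: 9→4→10→0→7→2→8→3 push 1 @ unit cost 54 (adds 54)
shortest-cost path #8: 9→11→5→7→2→8→3 push 4 @ unit cost 56 (adds 224)
shortest-cost path #9: 9→11→0→7→2→8→3 push 1 @ unit cost 57 (adds 57)
total cost = 901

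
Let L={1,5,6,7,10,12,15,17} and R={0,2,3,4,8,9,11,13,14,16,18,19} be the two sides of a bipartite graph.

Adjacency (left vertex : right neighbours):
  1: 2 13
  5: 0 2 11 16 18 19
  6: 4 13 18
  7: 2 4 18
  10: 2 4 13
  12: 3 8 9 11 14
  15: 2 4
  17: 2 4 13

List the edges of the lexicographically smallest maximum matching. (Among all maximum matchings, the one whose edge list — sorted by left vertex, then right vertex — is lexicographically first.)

Lex-smallest maximum matching: {(1,2), (5,0), (6,4), (7,18), (10,13), (12,3)}

|M| = 6 (so the lex-smallest maximum matching has 6 edges)
process left vertices in ascending order; for each, take the smallest-labelled available neighbour that still permits 6 edges overall, or leave it unmatched if none does
lex-smallest matching: {1-2, 5-0, 6-4, 7-18, 10-13, 12-3}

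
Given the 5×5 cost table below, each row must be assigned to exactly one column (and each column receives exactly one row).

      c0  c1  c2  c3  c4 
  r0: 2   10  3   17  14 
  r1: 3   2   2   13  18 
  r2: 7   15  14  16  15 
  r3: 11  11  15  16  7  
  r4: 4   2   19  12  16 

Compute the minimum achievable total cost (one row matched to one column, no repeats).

optimal assignment: row0→col0 (cost 2), row1→col2 (cost 2), row2→col3 (cost 16), row3→col4 (cost 7), row4→col1 (cost 2)
total = 2 + 2 + 16 + 7 + 2 = 29

Minimum assignment cost: 29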